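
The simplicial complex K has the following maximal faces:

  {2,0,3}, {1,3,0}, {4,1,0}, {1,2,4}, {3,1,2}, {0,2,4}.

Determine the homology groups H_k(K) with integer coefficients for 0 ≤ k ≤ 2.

H_0 ≅ Z,  H_1 = 0,  H_2 ≅ Z.

Fix the vertex order 0 < 1 < 2 < 3 < 4 and write every simplex with vertices in increasing order. Then dim K = 2 and the simplices of K are:

  0-simplices (5): [0], [1], [2], [3], [4]
  1-simplices (9): [0,1], [0,2], [0,3], [0,4], [1,2], [1,3], [1,4], [2,3], [2,4]
  2-simplices (6): [0,1,3], [0,1,4], [0,2,3], [0,2,4], [1,2,3], [1,2,4]

Hence C_0 ≅ Z^5, C_1 ≅ Z^9, C_2 ≅ Z^6.

∂_1: C_1 → C_0 maps an edge to its endpoints' difference, ∂[p,q] = q − p. For instance
  ∂[1,3] = [3] − [1].
The 5×9 boundary matrix has rank 4 and Smith normal form diag(1,1,1,1).

∂_2: C_2 → C_1 acts by ∂[p,q,r] = [q,r] − [p,r] + [p,q]. For instance
  ∂[1,2,3] = [2,3] − [1,3] + [1,2],
  ∂[0,2,3] = [2,3] − [0,3] + [0,2].
As a 9×6 matrix over Z this has rank 5, with invariant factors (1,1,1,1,1).

From H_k ≅ ker(∂_k) / im(∂_{k+1}) we obtain:

  H_0: rank C_0 − rank ∂_1 = 5 − 4 = 1, and the invariant factors of ∂_1 are all 1, so H_0 = Z.
  H_1: rank ker ∂_1 − rank ∂_2 = (9 − 4) − 5 = 0, and the invariant factors of ∂_2 are all 1, so H_1 = 0.
  H_2: rank ker ∂_2 − rank ∂_3 = (6 − 5) − 0 = 1, and there is no ∂_3, so H_2 = Z.

As a check, the Euler characteristic is 5 − 9 + 6 = 2, which agrees with 1 − 0 + 1 = 2.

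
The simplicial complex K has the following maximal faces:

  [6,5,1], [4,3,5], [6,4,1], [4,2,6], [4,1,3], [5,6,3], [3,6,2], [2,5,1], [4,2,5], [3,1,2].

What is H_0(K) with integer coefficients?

H_0 = Z.

K has 6 vertices, 15 edges, 10 triangles.
rank ∂_0 = 0, rank ∂_1 = 5 ⇒ b_0 = 6 − 0 − 5 = 1; all invariant factors of ∂_1 are 1 so no torsion. So H_0 = Z.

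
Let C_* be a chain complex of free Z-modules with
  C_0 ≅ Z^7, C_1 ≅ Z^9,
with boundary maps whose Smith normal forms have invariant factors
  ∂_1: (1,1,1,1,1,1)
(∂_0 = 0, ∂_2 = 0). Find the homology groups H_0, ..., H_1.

H_0: b_0 = 7 − 0 − 6 = 1; torsion from ∂_1 factors > 1: none. So H_0 = Z.
H_1: b_1 = 9 − 6 − 0 = 3; torsion from ∂_2 factors > 1: none. So H_1 = Z^3.

H_0 = Z,  H_1 = Z^3.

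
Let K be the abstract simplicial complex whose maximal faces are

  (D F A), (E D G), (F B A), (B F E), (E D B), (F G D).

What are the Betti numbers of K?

b_0 = 1, b_1 = 1, b_2 = 0.

We work with the vertex ordering A < B < D < E < F < G. The simplices of K, each written with vertices in increasing order, are:

  0-simplices (6): A, B, D, E, F, G
  1-simplices (12): AB, AD, AF, BD, BE, BF, DE, DF, DG, EF, EG, FG
  2-simplices (6): ABF, ADF, BDE, BEF, DEG, DFG

giving chain groups C_0 ≅ Z^6, C_1 ≅ Z^12, C_2 ≅ Z^6.

The boundary map ∂_1: C_1 → C_0 sends each edge [p,q] (with p < q) to q − p. For instance
  ∂FG = G − F.
This gives a 6×12 integer matrix of rank 5; reducing to Smith normal form yields diagonal entries (1,1,1,1,1).

The boundary map ∂_2: C_2 → C_1 acts by ∂[p,q,r] = [q,r] − [p,r] + [p,q]. For instance
  ∂ADF = DF − AF + AD,
  ∂ABF = BF − AF + AB.
The 12×6 boundary matrix has rank 6 and Smith normal form diag(1,1,1,1,1,1).

Now H_k = ker ∂_k / im ∂_{k+1}, so:

  H_0: rank C_0 − rank ∂_1 = 6 − 5 = 1, and the invariant factors of ∂_1 are all 1, so H_0 ≅ Z.
  H_1: rank ker ∂_1 − rank ∂_2 = (12 − 5) − 6 = 1, and the invariant factors of ∂_2 are all 1, so H_1 ≅ Z.
  H_2: rank ker ∂_2 − rank ∂_3 = (6 − 6) − 0 = 0, and there is no ∂_3, so H_2 ≅ 0.

As a check, the Euler characteristic is 6 − 12 + 6 = 0, which agrees with 1 − 1 + 0 = 0.

Hence the Betti numbers are b_0 = 1, b_1 = 1, b_2 = 0.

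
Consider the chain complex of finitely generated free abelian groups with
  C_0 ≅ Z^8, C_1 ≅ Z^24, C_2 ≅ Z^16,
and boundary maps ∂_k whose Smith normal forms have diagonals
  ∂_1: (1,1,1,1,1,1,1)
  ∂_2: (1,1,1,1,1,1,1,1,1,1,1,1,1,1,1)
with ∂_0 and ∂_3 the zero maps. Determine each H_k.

H_0 = Z,  H_1 = Z^2,  H_2 = Z.

H_0: b_0 = 8 − 0 − 7 = 1; torsion from ∂_1 factors > 1: none. So H_0 = Z.
H_1: b_1 = 24 − 7 − 15 = 2; torsion from ∂_2 factors > 1: none. So H_1 = Z^2.
H_2: b_2 = 16 − 15 − 0 = 1; torsion from ∂_3 factors > 1: none. So H_2 = Z.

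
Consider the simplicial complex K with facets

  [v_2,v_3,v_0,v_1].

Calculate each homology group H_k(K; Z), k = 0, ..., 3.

H_0 ≅ Z,  H_1 = 0,  H_2 = 0,  H_3 = 0.

Order the vertices as v_0 < v_1 < v_2 < v_3. Listing each simplex with vertices in this order, K has dimension 3 with simplices:

  0-simplices (4): [v_0], [v_1], [v_2], [v_3]
  1-simplices (6): [v_0,v_1], [v_0,v_2], [v_0,v_3], [v_1,v_2], [v_1,v_3], [v_2,v_3]
  2-simplices (4): [v_0,v_1,v_2], [v_0,v_1,v_3], [v_0,v_2,v_3], [v_1,v_2,v_3]
  3-simplices (1): [v_0,v_1,v_2,v_3]

giving chain groups C_0 ≅ Z^4, C_1 ≅ Z^6, C_2 ≅ Z^4, C_3 ≅ Z^1.

∂_1: C_1 → C_0 sends each edge [p,q] (with p < q) to q − p. For instance
  ∂[v_2,v_3] = [v_3] − [v_2].
This gives a 4×6 integer matrix of rank 3; reducing to Smith normal form yields diagonal entries (1,1,1).

The boundary map ∂_2: C_2 → C_1 sends each 2-simplex [p,q,r] to [q,r] − [p,r] + [p,q]. For instance
  ∂[v_0,v_1,v_2] = [v_1,v_2] − [v_0,v_2] + [v_0,v_1],
  ∂[v_0,v_2,v_3] = [v_2,v_3] − [v_0,v_3] + [v_0,v_2].
As a 6×4 matrix over Z this has rank 3, with invariant factors (1,1,1).

Boundary ∂_3: C_3 → C_2 sends each 3-simplex σ to the alternating sum Σ_i (−1)^i (σ with its i-th vertex removed). For instance
  ∂[v_0,v_1,v_2,v_3] = [v_1,v_2,v_3] − [v_0,v_2,v_3] + [v_0,v_1,v_3] − [v_0,v_1,v_2].
This gives a 4×1 integer matrix of rank 1; reducing to Smith normal form yields diagonal entries (1).

From H_k ≅ ker(∂_k) / im(∂_{k+1}) we obtain:

  H_0: rank C_0 − rank ∂_1 = 4 − 3 = 1, and the invariant factors of ∂_1 are all 1, so H_0 ≅ Z.
  H_1: rank ker ∂_1 − rank ∂_2 = (6 − 3) − 3 = 0, and the invariant factors of ∂_2 are all 1, so H_1 ≅ 0.
  H_2: rank ker ∂_2 − rank ∂_3 = (4 − 3) − 1 = 0, and the invariant factors of ∂_3 are all 1, so H_2 ≅ 0.
  H_3: rank ker ∂_3 − rank ∂_4 = (1 − 1) − 0 = 0, and there is no ∂_4, so H_3 ≅ 0.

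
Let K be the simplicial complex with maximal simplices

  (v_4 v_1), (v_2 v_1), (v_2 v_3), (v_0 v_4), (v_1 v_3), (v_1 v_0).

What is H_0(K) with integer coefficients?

H_0 ≅ Z.

Fix the vertex order v_0 < v_1 < v_2 < v_3 < v_4 and write every simplex with vertices in increasing order. Then dim K = 1 and the simplices of K are:

  0-simplices (5): [v_0], [v_1], [v_2], [v_3], [v_4]
  1-simplices (6): [v_0,v_1], [v_0,v_4], [v_1,v_2], [v_1,v_3], [v_1,v_4], [v_2,v_3]

Hence C_0 ≅ Z^5, C_1 ≅ Z^6.

The boundary map ∂_1: C_1 → C_0 is given by ∂[p,q] = [q] − [p]. For instance
  ∂[v_1,v_2] = [v_2] − [v_1].
This gives a 5×6 integer matrix of rank 4; reducing to Smith normal form yields diagonal entries (1,1,1,1).

Computing H_k = (kernel of ∂_k) / (image of ∂_{k+1}):

  H_0: rank C_0 − rank ∂_1 = 5 − 4 = 1, and the invariant factors of ∂_1 are all 1, so H_0 = Z.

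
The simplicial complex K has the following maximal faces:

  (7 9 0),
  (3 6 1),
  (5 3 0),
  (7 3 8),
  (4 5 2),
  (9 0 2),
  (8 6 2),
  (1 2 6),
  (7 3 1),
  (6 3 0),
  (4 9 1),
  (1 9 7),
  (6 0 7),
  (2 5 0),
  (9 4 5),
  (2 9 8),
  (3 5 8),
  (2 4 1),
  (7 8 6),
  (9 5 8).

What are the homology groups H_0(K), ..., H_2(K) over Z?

H_0 = Z,  H_1 = Z ⊕ Z_2,  H_2 = 0.

Take the total order 0 < 1 < 2 < 3 < 4 < 5 < 6 < 7 < 8 < 9 on the vertex set. Then K (dimension 2) consists of the simplices:

  0-simplices (10): [0], [1], [2], [3], [4], [5], [6], [7], [8], [9]
  1-simplices (30): (30 of them)
  2-simplices (20): (20 of them)

giving chain groups C_0 ≅ Z^10, C_1 ≅ Z^30, C_2 ≅ Z^20.

The boundary map ∂_1: C_1 → C_0 sends each edge [p,q] (with p < q) to q − p.
The 10×30 boundary matrix has rank 9 and Smith normal form diag(1,1,1,1,1,1,1,1,1).

∂_2: C_2 → C_1 sends each 2-simplex [p,q,r] to [q,r] − [p,r] + [p,q]. For instance
  ∂[1,4,9] = [4,9] − [1,9] + [1,4],
  ∂[5,8,9] = [8,9] − [5,9] + [5,8].
The 30×20 boundary matrix has rank 20 and Smith normal form diag(1,1,1,1,1,1,1,1,1,1,1,1,1,1,1,1,1,1,1,2).

Now H_k = ker ∂_k / im ∂_{k+1}, so:

  H_0: rank C_0 − rank ∂_1 = 10 − 9 = 1, and the invariant factors of ∂_1 are all 1, so H_0 ≅ Z.
  H_1: rank ker ∂_1 − rank ∂_2 = (30 − 9) − 20 = 1, and ∂_2 has invariant factor 2 > 1, so H_1 ≅ Z ⊕ Z_2.
  H_2: rank ker ∂_2 − rank ∂_3 = (20 − 20) − 0 = 0, and there is no ∂_3, so H_2 ≅ 0.

As a check, the Euler characteristic is 10 − 30 + 20 = 0, which agrees with 1 − 1 + 0 = 0.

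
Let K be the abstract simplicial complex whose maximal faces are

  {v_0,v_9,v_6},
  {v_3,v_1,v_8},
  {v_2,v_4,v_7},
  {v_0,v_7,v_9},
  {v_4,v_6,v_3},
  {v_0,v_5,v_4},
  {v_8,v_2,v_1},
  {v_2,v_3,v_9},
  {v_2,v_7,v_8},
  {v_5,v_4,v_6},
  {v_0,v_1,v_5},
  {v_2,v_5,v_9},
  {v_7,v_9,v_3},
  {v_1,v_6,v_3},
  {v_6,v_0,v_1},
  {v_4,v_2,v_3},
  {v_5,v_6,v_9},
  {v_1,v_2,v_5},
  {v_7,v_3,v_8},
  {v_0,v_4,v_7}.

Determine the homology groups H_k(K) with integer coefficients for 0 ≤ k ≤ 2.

Fix the vertex order v_0 < v_1 < v_2 < v_3 < v_4 < v_5 < v_6 < v_7 < v_8 < v_9 and write every simplex with vertices in increasing order. Then dim K = 2 and the simplices of K are:

  0-simplices (10): [v_0], [v_1], [v_2], [v_3], [v_4], [v_5], [v_6], [v_7], [v_8], [v_9]
  1-simplices (30): (30 of them)
  2-simplices (20): (20 of them)

giving chain groups C_0 ≅ Z^10, C_1 ≅ Z^30, C_2 ≅ Z^20.

The boundary map ∂_1: C_1 → C_0 maps an edge to its endpoints' difference, ∂[p,q] = q − p. For instance
  ∂[v_0,v_6] = [v_6] − [v_0].
This gives a 10×30 integer matrix of rank 9; reducing to Smith normal form yields diagonal entries (1,1,1,1,1,1,1,1,1).

Boundary ∂_2: C_2 → C_1 acts by ∂[p,q,r] = [q,r] − [p,r] + [p,q]. For instance
  ∂[v_2,v_3,v_9] = [v_3,v_9] − [v_2,v_9] + [v_2,v_3],
  ∂[v_3,v_7,v_8] = [v_7,v_8] − [v_3,v_8] + [v_3,v_7].
This gives a 30×20 integer matrix of rank 20; reducing to Smith normal form yields diagonal entries (1,1,1,1,1,1,1,1,1,1,1,1,1,1,1,1,1,1,1,2).

Now H_k = ker ∂_k / im ∂_{k+1}, so:

  H_0: rank C_0 − rank ∂_1 = 10 − 9 = 1, and the invariant factors of ∂_1 are all 1, so H_0 ≅ Z.
  H_1: rank ker ∂_1 − rank ∂_2 = (30 − 9) − 20 = 1, and ∂_2 has invariant factor 2 > 1, so H_1 ≅ Z ⊕ Z/2.
  H_2: rank ker ∂_2 − rank ∂_3 = (20 − 20) − 0 = 0, and there is no ∂_3, so H_2 ≅ 0.

H_0 ≅ Z,  H_1 ≅ Z ⊕ Z/2,  H_2 = 0.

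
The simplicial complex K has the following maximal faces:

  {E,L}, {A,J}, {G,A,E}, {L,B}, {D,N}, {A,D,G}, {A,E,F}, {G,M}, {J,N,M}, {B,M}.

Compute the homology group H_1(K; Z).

Fix the vertex order A < B < D < E < F < G < J < L < M < N and write every simplex with vertices in increasing order. Then dim K = 2 and the simplices of K are:

  0-simplices (10): A, B, D, E, F, G, J, L, M, N
  1-simplices (16): AD, AE, AF, AG, AJ, BL, BM, DG, DN, EF, EG, EL, GM, JM, JN, MN
  2-simplices (4): ADG, AEF, AEG, JMN

Hence C_0 ≅ Z^10, C_1 ≅ Z^16, C_2 ≅ Z^4.

∂_1: C_1 → C_0 maps an edge to its endpoints' difference, ∂[p,q] = q − p.
As a 10×16 matrix over Z this has rank 9, with invariant factors (1,1,1,1,1,1,1,1,1).

∂_2: C_2 → C_1 sends each 2-simplex [p,q,r] to [q,r] − [p,r] + [p,q]. For instance
  ∂JMN = MN − JN + JM,
  ∂AEG = EG − AG + AE.
This gives a 16×4 integer matrix of rank 4; reducing to Smith normal form yields diagonal entries (1,1,1,1).

Computing H_k = (kernel of ∂_k) / (image of ∂_{k+1}):

  H_1: rank ker ∂_1 − rank ∂_2 = (16 − 9) − 4 = 3, and the invariant factors of ∂_2 are all 1, so H_1 ≅ Z^3.

H_1 = Z^3.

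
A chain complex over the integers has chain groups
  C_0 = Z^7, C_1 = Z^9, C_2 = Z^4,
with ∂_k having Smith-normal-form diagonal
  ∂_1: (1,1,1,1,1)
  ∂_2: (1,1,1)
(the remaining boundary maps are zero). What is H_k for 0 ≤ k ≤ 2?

H_0: b_0 = 7 − 0 − 5 = 2; torsion from ∂_1 factors > 1: none. So H_0 ≅ Z^2.
H_1: b_1 = 9 − 5 − 3 = 1; torsion from ∂_2 factors > 1: none. So H_1 ≅ Z.
H_2: b_2 = 4 − 3 − 0 = 1; torsion from ∂_3 factors > 1: none. So H_2 ≅ Z.

H_0 ≅ Z^2,  H_1 ≅ Z,  H_2 ≅ Z.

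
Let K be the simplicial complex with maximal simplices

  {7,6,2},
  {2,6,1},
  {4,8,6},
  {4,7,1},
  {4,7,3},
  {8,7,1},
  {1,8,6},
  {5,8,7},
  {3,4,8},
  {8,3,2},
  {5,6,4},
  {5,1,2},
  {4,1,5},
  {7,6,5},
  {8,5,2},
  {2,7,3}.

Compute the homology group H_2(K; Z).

Fix the vertex order 1 < 2 < 3 < 4 < 5 < 6 < 7 < 8 and write every simplex with vertices in increasing order. Then dim K = 2 and the simplices of K are:

  0-simplices (8): [1], [2], [3], [4], [5], [6], [7], [8]
  1-simplices (24): (24 of them)
  2-simplices (16): [1,2,5], [1,2,6], [1,4,5], [1,4,7], [1,6,8], [1,7,8], [2,3,7], [2,3,8], [2,5,8], [2,6,7], [3,4,7], [3,4,8], [4,5,6], [4,6,8], [5,6,7], [5,7,8]

Hence C_0 ≅ Z^8, C_1 ≅ Z^24, C_2 ≅ Z^16.

∂_1: C_1 → C_0 sends each edge [p,q] (with p < q) to q − p.
The resulting 8×24 matrix has rank 7, and its Smith normal form has invariant factors (1,1,1,1,1,1,1).

Boundary ∂_2: C_2 → C_1 sends each 2-simplex [p,q,r] to [q,r] − [p,r] + [p,q]. For instance
  ∂[2,6,7] = [6,7] − [2,7] + [2,6],
  ∂[1,2,6] = [2,6] − [1,6] + [1,2].
This gives a 24×16 integer matrix of rank 15; reducing to Smith normal form yields diagonal entries (1,1,1,1,1,1,1,1,1,1,1,1,1,1,1).

Reading off H_k = ker ∂_k / im ∂_{k+1}:

  H_2: rank ker ∂_2 − rank ∂_3 = (16 − 15) − 0 = 1, and there is no ∂_3, so H_2 = Z.

H_2 ≅ Z.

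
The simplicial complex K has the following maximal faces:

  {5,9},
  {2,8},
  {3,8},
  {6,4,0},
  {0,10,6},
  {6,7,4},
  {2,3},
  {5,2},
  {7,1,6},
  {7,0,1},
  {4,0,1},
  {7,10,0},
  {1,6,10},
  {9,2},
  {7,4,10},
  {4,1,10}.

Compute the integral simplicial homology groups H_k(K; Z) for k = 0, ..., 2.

H_0 = Z^2,  H_1 = Z^2 ⊕ Z/2,  H_2 = 0.

We work with the vertex ordering 0 < 1 < 2 < 3 < 4 < 5 < 6 < 7 < 8 < 9 < 10. The simplices of K, each written with vertices in increasing order, are:

  0-simplices (11): [0], [1], [2], [3], [4], [5], [6], [7], [8], [9], [10]
  1-simplices (21): [0,1], [0,4], [0,6], [0,7], [0,10], [1,4], [1,6], [1,7], [1,10], [2,3], [2,5], [2,8], [2,9], [3,8], [4,6], [4,7], [4,10], [5,9], [6,7], [6,10], [7,10]
  2-simplices (10): [0,1,4], [0,1,7], [0,4,6], [0,6,10], [0,7,10], [1,4,10], [1,6,7], [1,6,10], [4,6,7], [4,7,10]

so the chain groups are C_0 ≅ Z^11, C_1 ≅ Z^21, C_2 ≅ Z^10.

Boundary ∂_1: C_1 → C_0 sends each edge [p,q] (with p < q) to q − p.
The 11×21 boundary matrix has rank 9 and Smith normal form diag(1,1,1,1,1,1,1,1,1).

The boundary map ∂_2: C_2 → C_1 acts by ∂[p,q,r] = [q,r] − [p,r] + [p,q]. For instance
  ∂[0,4,6] = [4,6] − [0,6] + [0,4],
  ∂[0,1,7] = [1,7] − [0,7] + [0,1].
The resulting 21×10 matrix has rank 10, and its Smith normal form has invariant factors (1,1,1,1,1,1,1,1,1,2).

From H_k ≅ ker(∂_k) / im(∂_{k+1}) we obtain:

  H_0: rank C_0 − rank ∂_1 = 11 − 9 = 2, and the invariant factors of ∂_1 are all 1, so H_0 = Z^2.
  H_1: rank ker ∂_1 − rank ∂_2 = (21 − 9) − 10 = 2, and ∂_2 has invariant factor 2 > 1, so H_1 = Z^2 ⊕ Z/2.
  H_2: rank ker ∂_2 − rank ∂_3 = (10 − 10) − 0 = 0, and there is no ∂_3, so H_2 = 0.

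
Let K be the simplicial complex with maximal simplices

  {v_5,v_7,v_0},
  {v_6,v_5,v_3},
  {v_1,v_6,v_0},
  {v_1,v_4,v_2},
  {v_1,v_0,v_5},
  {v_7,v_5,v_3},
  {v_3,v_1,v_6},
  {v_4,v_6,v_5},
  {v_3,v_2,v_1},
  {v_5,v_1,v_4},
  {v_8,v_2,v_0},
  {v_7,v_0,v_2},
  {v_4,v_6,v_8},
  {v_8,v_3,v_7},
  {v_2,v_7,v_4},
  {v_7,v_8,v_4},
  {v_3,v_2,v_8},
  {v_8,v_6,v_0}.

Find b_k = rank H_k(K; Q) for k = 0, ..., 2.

b_0 = 1, b_1 = 1, b_2 = 0.

Order the vertices as v_0 < v_1 < v_2 < v_3 < v_4 < v_5 < v_6 < v_7 < v_8. Listing each simplex with vertices in this order, K has dimension 2 with simplices:

  0-simplices (9): [v_0], [v_1], [v_2], [v_3], [v_4], [v_5], [v_6], [v_7], [v_8]
  1-simplices (27): (27 of them)
  2-simplices (18): (18 of them)

giving chain groups C_0 ≅ Z^9, C_1 ≅ Z^27, C_2 ≅ Z^18.

Boundary ∂_1: C_1 → C_0 is given by ∂[p,q] = [q] − [p].
The resulting 9×27 matrix has rank 8, and its Smith normal form has invariant factors (1,1,1,1,1,1,1,1).

∂_2: C_2 → C_1 sends each 2-simplex [p,q,r] to [q,r] − [p,r] + [p,q]. For instance
  ∂[v_3,v_5,v_7] = [v_5,v_7] − [v_3,v_7] + [v_3,v_5],
  ∂[v_3,v_5,v_6] = [v_5,v_6] − [v_3,v_6] + [v_3,v_5].
The resulting 27×18 matrix has rank 18, and its Smith normal form has invariant factors (1,1,1,1,1,1,1,1,1,1,1,1,1,1,1,1,1,2).

Reading off H_k = ker ∂_k / im ∂_{k+1}:

  H_0: rank C_0 − rank ∂_1 = 9 − 8 = 1, and the invariant factors of ∂_1 are all 1, so H_0 = Z.
  H_1: rank ker ∂_1 − rank ∂_2 = (27 − 8) − 18 = 1, and ∂_2 has invariant factor 2 > 1, so H_1 = Z ⊕ Z_2.
  H_2: rank ker ∂_2 − rank ∂_3 = (18 − 18) − 0 = 0, and there is no ∂_3, so H_2 = 0.

Hence the Betti numbers are b_0 = 1, b_1 = 1, b_2 = 0.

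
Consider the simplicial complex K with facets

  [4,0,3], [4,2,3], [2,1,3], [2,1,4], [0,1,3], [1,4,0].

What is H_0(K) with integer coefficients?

H_0 ≅ Z.

K has 5 vertices, 9 edges, 6 triangles.
rank ∂_0 = 0, rank ∂_1 = 4 ⇒ b_0 = 5 − 0 − 4 = 1; all invariant factors of ∂_1 are 1 so no torsion. So H_0 ≅ Z.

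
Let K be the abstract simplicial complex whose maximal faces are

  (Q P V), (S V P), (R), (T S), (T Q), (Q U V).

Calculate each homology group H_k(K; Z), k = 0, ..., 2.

K has 7 vertices, 9 edges, 3 triangles.
rank ∂_0 = 0, rank ∂_1 = 5 ⇒ b_0 = 7 − 0 − 5 = 2; all invariant factors of ∂_1 are 1 so no torsion. So H_0 ≅ Z^2.
rank ∂_1 = 5, rank ∂_2 = 3 ⇒ b_1 = 9 − 5 − 3 = 1; all invariant factors of ∂_2 are 1 so no torsion. So H_1 ≅ Z.
rank ∂_2 = 3, rank ∂_3 = 0 ⇒ b_2 = 3 − 3 − 0 = 0. So H_2 ≅ 0.

H_0 ≅ Z^2,  H_1 ≅ Z,  H_2 = 0.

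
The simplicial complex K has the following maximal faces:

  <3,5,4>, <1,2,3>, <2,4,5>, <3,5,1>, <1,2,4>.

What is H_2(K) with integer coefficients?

We work with the vertex ordering 1 < 2 < 3 < 4 < 5. The simplices of K, each written with vertices in increasing order, are:

  0-simplices (5): [1], [2], [3], [4], [5]
  1-simplices (10): [1,2], [1,3], [1,4], [1,5], [2,3], [2,4], [2,5], [3,4], [3,5], [4,5]
  2-simplices (5): [1,2,3], [1,2,4], [1,3,5], [2,4,5], [3,4,5]

giving chain groups C_0 ≅ Z^5, C_1 ≅ Z^10, C_2 ≅ Z^5.

Boundary ∂_1: C_1 → C_0 sends each edge [p,q] (with p < q) to q − p.
This gives a 5×10 integer matrix of rank 4; reducing to Smith normal form yields diagonal entries (1,1,1,1).

The boundary map ∂_2: C_2 → C_1 acts by ∂[p,q,r] = [q,r] − [p,r] + [p,q]. For instance
  ∂[1,2,3] = [2,3] − [1,3] + [1,2],
  ∂[3,4,5] = [4,5] − [3,5] + [3,4].
The resulting 10×5 matrix has rank 5, and its Smith normal form has invariant factors (1,1,1,1,1).

Now H_k = ker ∂_k / im ∂_{k+1}, so:

  H_2: rank ker ∂_2 − rank ∂_3 = (5 − 5) − 0 = 0, and there is no ∂_3, so H_2 = 0.

H_2 ≅ 0.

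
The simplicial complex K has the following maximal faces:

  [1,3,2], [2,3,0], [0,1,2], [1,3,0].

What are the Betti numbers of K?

We work with the vertex ordering 0 < 1 < 2 < 3. The simplices of K, each written with vertices in increasing order, are:

  0-simplices (4): [0], [1], [2], [3]
  1-simplices (6): [0,1], [0,2], [0,3], [1,2], [1,3], [2,3]
  2-simplices (4): [0,1,2], [0,1,3], [0,2,3], [1,2,3]

so the chain groups are C_0 ≅ Z^4, C_1 ≅ Z^6, C_2 ≅ Z^4.

The boundary map ∂_1: C_1 → C_0 is given by ∂[p,q] = [q] − [p]. For instance
  ∂[0,3] = [3] − [0].
The resulting 4×6 matrix has rank 3, and its Smith normal form has invariant factors (1,1,1).

The boundary map ∂_2: C_2 → C_1 maps a triangle to the signed sum of its edges. For instance
  ∂[0,2,3] = [2,3] − [0,3] + [0,2],
  ∂[0,1,3] = [1,3] − [0,3] + [0,1].
As a 6×4 matrix over Z this has rank 3, with invariant factors (1,1,1).

Reading off H_k = ker ∂_k / im ∂_{k+1}:

  H_0: rank C_0 − rank ∂_1 = 4 − 3 = 1, and the invariant factors of ∂_1 are all 1, so H_0 = Z.
  H_1: rank ker ∂_1 − rank ∂_2 = (6 − 3) − 3 = 0, and the invariant factors of ∂_2 are all 1, so H_1 = 0.
  H_2: rank ker ∂_2 − rank ∂_3 = (4 − 3) − 0 = 1, and there is no ∂_3, so H_2 = Z.

As a check, the Euler characteristic is 4 − 6 + 4 = 2, which agrees with 1 − 0 + 1 = 2.

Hence the Betti numbers are b_0 = 1, b_1 = 0, b_2 = 1.

b_0 = 1, b_1 = 0, b_2 = 1.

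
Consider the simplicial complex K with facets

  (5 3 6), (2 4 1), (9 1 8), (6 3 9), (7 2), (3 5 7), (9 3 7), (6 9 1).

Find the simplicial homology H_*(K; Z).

H_0 = Z,  H_1 = Z,  H_2 = 0.

Take the total order 1 < 2 < 3 < 4 < 5 < 6 < 7 < 8 < 9 on the vertex set. Then K (dimension 2) consists of the simplices:

  0-simplices (9): [1], [2], [3], [4], [5], [6], [7], [8], [9]
  1-simplices (16): [1,2], [1,4], [1,6], [1,8], [1,9], [2,4], [2,7], [3,5], [3,6], [3,7], [3,9], [5,6], [5,7], [6,9], [7,9], [8,9]
  2-simplices (7): [1,2,4], [1,6,9], [1,8,9], [3,5,6], [3,5,7], [3,6,9], [3,7,9]

giving chain groups C_0 ≅ Z^9, C_1 ≅ Z^16, C_2 ≅ Z^7.

Boundary ∂_1: C_1 → C_0 maps an edge to its endpoints' difference, ∂[p,q] = q − p. For instance
  ∂[8,9] = [9] − [8].
As a 9×16 matrix over Z this has rank 8, with invariant factors (1,1,1,1,1,1,1,1).

∂_2: C_2 → C_1 maps a triangle to the signed sum of its edges. For instance
  ∂[3,5,7] = [5,7] − [3,7] + [3,5],
  ∂[1,6,9] = [6,9] − [1,9] + [1,6].
This gives a 16×7 integer matrix of rank 7; reducing to Smith normal form yields diagonal entries (1,1,1,1,1,1,1).

Computing H_k = (kernel of ∂_k) / (image of ∂_{k+1}):

  H_0: rank C_0 − rank ∂_1 = 9 − 8 = 1, and the invariant factors of ∂_1 are all 1, so H_0 = Z.
  H_1: rank ker ∂_1 − rank ∂_2 = (16 − 8) − 7 = 1, and the invariant factors of ∂_2 are all 1, so H_1 = Z.
  H_2: rank ker ∂_2 − rank ∂_3 = (7 − 7) − 0 = 0, and there is no ∂_3, so H_2 = 0.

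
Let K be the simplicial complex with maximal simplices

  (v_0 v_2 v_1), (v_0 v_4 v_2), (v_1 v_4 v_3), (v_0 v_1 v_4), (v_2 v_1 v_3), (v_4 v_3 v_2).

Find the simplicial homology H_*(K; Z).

K has 5 vertices, 9 edges, 6 triangles.
rank ∂_0 = 0, rank ∂_1 = 4 ⇒ b_0 = 5 − 0 − 4 = 1; all invariant factors of ∂_1 are 1 so no torsion. So H_0 = Z.
rank ∂_1 = 4, rank ∂_2 = 5 ⇒ b_1 = 9 − 4 − 5 = 0; all invariant factors of ∂_2 are 1 so no torsion. So H_1 = 0.
rank ∂_2 = 5, rank ∂_3 = 0 ⇒ b_2 = 6 − 5 − 0 = 1. So H_2 = Z.

H_0 = Z,  H_1 = 0,  H_2 = Z.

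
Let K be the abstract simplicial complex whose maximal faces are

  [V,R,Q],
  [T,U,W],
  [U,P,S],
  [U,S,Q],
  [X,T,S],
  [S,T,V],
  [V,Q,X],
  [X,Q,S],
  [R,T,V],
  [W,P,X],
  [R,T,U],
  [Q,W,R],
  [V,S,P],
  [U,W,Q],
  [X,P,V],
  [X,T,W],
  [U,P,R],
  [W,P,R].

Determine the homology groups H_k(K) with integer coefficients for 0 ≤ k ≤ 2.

H_0 = Z,  H_1 = Z × Z/2,  H_2 = 0.

We work with the vertex ordering P < Q < R < S < T < U < V < W < X. The simplices of K, each written with vertices in increasing order, are:

  0-simplices (9): P, Q, R, S, T, U, V, W, X
  1-simplices (27): PR, PS, PU, PV, PW, PX, QR, QS, QU, QV, QW, QX, RT, RU, RV, RW, ST, SU, SV, SX, TU, TV, TW, TX, UW, VX, WX
  2-simplices (18): PRU, PRW, PSU, PSV, PVX, PWX, QRV, QRW, QSU, QSX, QUW, QVX, RTU, RTV, STV, STX, TUW, TWX

so the chain groups are C_0 ≅ Z^9, C_1 ≅ Z^27, C_2 ≅ Z^18.

The boundary map ∂_1: C_1 → C_0 maps an edge to its endpoints' difference, ∂[p,q] = q − p. For instance
  ∂RW = W − R.
As a 9×27 matrix over Z this has rank 8, with invariant factors (1,1,1,1,1,1,1,1).

∂_2: C_2 → C_1 acts by ∂[p,q,r] = [q,r] − [p,r] + [p,q]. For instance
  ∂PRW = RW − PW + PR,
  ∂QRV = RV − QV + QR.
The 27×18 boundary matrix has rank 18 and Smith normal form diag(1,1,1,1,1,1,1,1,1,1,1,1,1,1,1,1,1,2).

Reading off H_k = ker ∂_k / im ∂_{k+1}:

  H_0: rank C_0 − rank ∂_1 = 9 − 8 = 1, and the invariant factors of ∂_1 are all 1, so H_0 ≅ Z.
  H_1: rank ker ∂_1 − rank ∂_2 = (27 − 8) − 18 = 1, and ∂_2 has invariant factor 2 > 1, so H_1 ≅ Z × Z/2.
  H_2: rank ker ∂_2 − rank ∂_3 = (18 − 18) − 0 = 0, and there is no ∂_3, so H_2 ≅ 0.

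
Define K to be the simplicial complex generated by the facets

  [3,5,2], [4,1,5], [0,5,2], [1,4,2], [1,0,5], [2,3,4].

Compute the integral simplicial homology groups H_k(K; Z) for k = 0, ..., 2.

Order the vertices as 0 < 1 < 2 < 3 < 4 < 5. Listing each simplex with vertices in this order, K has dimension 2 with simplices:

  0-simplices (6): [0], [1], [2], [3], [4], [5]
  1-simplices (12): [0,1], [0,2], [0,5], [1,2], [1,4], [1,5], [2,3], [2,4], [2,5], [3,4], [3,5], [4,5]
  2-simplices (6): [0,1,5], [0,2,5], [1,2,4], [1,4,5], [2,3,4], [2,3,5]

so the chain groups are C_0 ≅ Z^6, C_1 ≅ Z^12, C_2 ≅ Z^6.

The boundary map ∂_1: C_1 → C_0 maps an edge to its endpoints' difference, ∂[p,q] = q − p.
This gives a 6×12 integer matrix of rank 5; reducing to Smith normal form yields diagonal entries (1,1,1,1,1).

∂_2: C_2 → C_1 acts by ∂[p,q,r] = [q,r] − [p,r] + [p,q]. For instance
  ∂[2,3,5] = [3,5] − [2,5] + [2,3],
  ∂[1,2,4] = [2,4] − [1,4] + [1,2].
The 12×6 boundary matrix has rank 6 and Smith normal form diag(1,1,1,1,1,1).

Computing H_k = (kernel of ∂_k) / (image of ∂_{k+1}):

  H_0: rank C_0 − rank ∂_1 = 6 − 5 = 1, and the invariant factors of ∂_1 are all 1, so H_0 ≅ Z.
  H_1: rank ker ∂_1 − rank ∂_2 = (12 − 5) − 6 = 1, and the invariant factors of ∂_2 are all 1, so H_1 ≅ Z.
  H_2: rank ker ∂_2 − rank ∂_3 = (6 − 6) − 0 = 0, and there is no ∂_3, so H_2 ≅ 0.

H_0 = Z,  H_1 = Z,  H_2 = 0.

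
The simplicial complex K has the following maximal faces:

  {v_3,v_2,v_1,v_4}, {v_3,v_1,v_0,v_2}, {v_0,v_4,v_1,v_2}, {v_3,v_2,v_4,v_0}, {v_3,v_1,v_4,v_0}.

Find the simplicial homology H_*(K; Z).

H_0 = Z,  H_1 = 0,  H_2 = 0,  H_3 = Z.

Take the total order v_0 < v_1 < v_2 < v_3 < v_4 on the vertex set. Then K (dimension 3) consists of the simplices:

  0-simplices (5): [v_0], [v_1], [v_2], [v_3], [v_4]
  1-simplices (10): [v_0,v_1], [v_0,v_2], [v_0,v_3], [v_0,v_4], [v_1,v_2], [v_1,v_3], [v_1,v_4], [v_2,v_3], [v_2,v_4], [v_3,v_4]
  2-simplices (10): [v_0,v_1,v_2], [v_0,v_1,v_3], [v_0,v_1,v_4], [v_0,v_2,v_3], [v_0,v_2,v_4], [v_0,v_3,v_4], [v_1,v_2,v_3], [v_1,v_2,v_4], [v_1,v_3,v_4], [v_2,v_3,v_4]
  3-simplices (5): [v_0,v_1,v_2,v_3], [v_0,v_1,v_2,v_4], [v_0,v_1,v_3,v_4], [v_0,v_2,v_3,v_4], [v_1,v_2,v_3,v_4]

so the chain groups are C_0 ≅ Z^5, C_1 ≅ Z^10, C_2 ≅ Z^10, C_3 ≅ Z^5.

∂_1: C_1 → C_0 sends each edge [p,q] (with p < q) to q − p. For instance
  ∂[v_0,v_2] = [v_2] − [v_0].
This gives a 5×10 integer matrix of rank 4; reducing to Smith normal form yields diagonal entries (1,1,1,1).

Boundary ∂_2: C_2 → C_1 maps a triangle to the signed sum of its edges. For instance
  ∂[v_1,v_2,v_3] = [v_2,v_3] − [v_1,v_3] + [v_1,v_2],
  ∂[v_1,v_2,v_4] = [v_2,v_4] − [v_1,v_4] + [v_1,v_2].
This gives a 10×10 integer matrix of rank 6; reducing to Smith normal form yields diagonal entries (1,1,1,1,1,1).

Boundary ∂_3: C_3 → C_2 sends each 3-simplex σ to the alternating sum Σ_i (−1)^i (σ with its i-th vertex removed). For instance
  ∂[v_0,v_1,v_2,v_3] = [v_1,v_2,v_3] − [v_0,v_2,v_3] + [v_0,v_1,v_3] − [v_0,v_1,v_2],
  ∂[v_0,v_2,v_3,v_4] = [v_2,v_3,v_4] − [v_0,v_3,v_4] + [v_0,v_2,v_4] − [v_0,v_2,v_3].
As a 10×5 matrix over Z this has rank 4, with invariant factors (1,1,1,1).

Reading off H_k = ker ∂_k / im ∂_{k+1}:

  H_0: rank C_0 − rank ∂_1 = 5 − 4 = 1, and the invariant factors of ∂_1 are all 1, so H_0 ≅ Z.
  H_1: rank ker ∂_1 − rank ∂_2 = (10 − 4) − 6 = 0, and the invariant factors of ∂_2 are all 1, so H_1 ≅ 0.
  H_2: rank ker ∂_2 − rank ∂_3 = (10 − 6) − 4 = 0, and the invariant factors of ∂_3 are all 1, so H_2 ≅ 0.
  H_3: rank ker ∂_3 − rank ∂_4 = (5 − 4) − 0 = 1, and there is no ∂_4, so H_3 ≅ Z.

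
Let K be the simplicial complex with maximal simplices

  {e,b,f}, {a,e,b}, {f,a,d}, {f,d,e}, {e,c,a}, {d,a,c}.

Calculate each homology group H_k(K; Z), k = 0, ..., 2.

Order the vertices as a < b < c < d < e < f. Listing each simplex with vertices in this order, K has dimension 2 with simplices:

  0-simplices (6): a, b, c, d, e, f
  1-simplices (12): ab, ac, ad, ae, af, be, bf, cd, ce, de, df, ef
  2-simplices (6): abe, acd, ace, adf, bef, def

giving chain groups C_0 ≅ Z^6, C_1 ≅ Z^12, C_2 ≅ Z^6.

∂_1: C_1 → C_0 maps an edge to its endpoints' difference, ∂[p,q] = q − p. For instance
  ∂de = e − d.
The resulting 6×12 matrix has rank 5, and its Smith normal form has invariant factors (1,1,1,1,1).

The boundary map ∂_2: C_2 → C_1 acts by ∂[p,q,r] = [q,r] − [p,r] + [p,q]. For instance
  ∂def = ef − df + de,
  ∂bef = ef − bf + be.
As a 12×6 matrix over Z this has rank 6, with invariant factors (1,1,1,1,1,1).

Computing H_k = (kernel of ∂_k) / (image of ∂_{k+1}):

  H_0: rank C_0 − rank ∂_1 = 6 − 5 = 1, and the invariant factors of ∂_1 are all 1, so H_0 ≅ Z.
  H_1: rank ker ∂_1 − rank ∂_2 = (12 − 5) − 6 = 1, and the invariant factors of ∂_2 are all 1, so H_1 ≅ Z.
  H_2: rank ker ∂_2 − rank ∂_3 = (6 − 6) − 0 = 0, and there is no ∂_3, so H_2 ≅ 0.

H_0 ≅ Z,  H_1 ≅ Z,  H_2 = 0.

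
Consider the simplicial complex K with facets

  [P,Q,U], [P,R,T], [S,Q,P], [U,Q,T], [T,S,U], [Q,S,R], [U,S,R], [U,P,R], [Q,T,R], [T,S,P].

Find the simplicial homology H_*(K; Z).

We work with the vertex ordering P < Q < R < S < T < U. The simplices of K, each written with vertices in increasing order, are:

  0-simplices (6): P, Q, R, S, T, U
  1-simplices (15): PQ, PR, PS, PT, PU, QR, QS, QT, QU, RS, RT, RU, ST, SU, TU
  2-simplices (10): PQS, PQU, PRT, PRU, PST, QRS, QRT, QTU, RSU, STU

Hence C_0 ≅ Z^6, C_1 ≅ Z^15, C_2 ≅ Z^10.

∂_1: C_1 → C_0 maps an edge to its endpoints' difference, ∂[p,q] = q − p. For instance
  ∂QU = U − Q.
The resulting 6×15 matrix has rank 5, and its Smith normal form has invariant factors (1,1,1,1,1).

The boundary map ∂_2: C_2 → C_1 sends each 2-simplex [p,q,r] to [q,r] − [p,r] + [p,q]. For instance
  ∂QRT = RT − QT + QR,
  ∂STU = TU − SU + ST.
The 15×10 boundary matrix has rank 10 and Smith normal form diag(1,1,1,1,1,1,1,1,1,2).

Computing H_k = (kernel of ∂_k) / (image of ∂_{k+1}):

  H_0: rank C_0 − rank ∂_1 = 6 − 5 = 1, and the invariant factors of ∂_1 are all 1, so H_0 ≅ Z.
  H_1: rank ker ∂_1 − rank ∂_2 = (15 − 5) − 10 = 0, and ∂_2 has invariant factor 2 > 1, so H_1 ≅ Z/2.
  H_2: rank ker ∂_2 − rank ∂_3 = (10 − 10) − 0 = 0, and there is no ∂_3, so H_2 ≅ 0.

H_0 = Z,  H_1 = Z/2,  H_2 = 0.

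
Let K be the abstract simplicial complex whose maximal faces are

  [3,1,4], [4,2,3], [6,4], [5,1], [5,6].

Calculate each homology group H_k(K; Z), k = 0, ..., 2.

H_0 = Z,  H_1 = Z,  H_2 = 0.

Fix the vertex order 1 < 2 < 3 < 4 < 5 < 6 and write every simplex with vertices in increasing order. Then dim K = 2 and the simplices of K are:

  0-simplices (6): [1], [2], [3], [4], [5], [6]
  1-simplices (8): [1,3], [1,4], [1,5], [2,3], [2,4], [3,4], [4,6], [5,6]
  2-simplices (2): [1,3,4], [2,3,4]

giving chain groups C_0 ≅ Z^6, C_1 ≅ Z^8, C_2 ≅ Z^2.

The boundary map ∂_1: C_1 → C_0 maps an edge to its endpoints' difference, ∂[p,q] = q − p.
The 6×8 boundary matrix has rank 5 and Smith normal form diag(1,1,1,1,1).

∂_2: C_2 → C_1 sends each 2-simplex [p,q,r] to [q,r] − [p,r] + [p,q]. For instance
  ∂[1,3,4] = [3,4] − [1,4] + [1,3],
  ∂[2,3,4] = [3,4] − [2,4] + [2,3].
As a 8×2 matrix over Z this has rank 2, with invariant factors (1,1).

Computing H_k = (kernel of ∂_k) / (image of ∂_{k+1}):

  H_0: rank C_0 − rank ∂_1 = 6 − 5 = 1, and the invariant factors of ∂_1 are all 1, so H_0 ≅ Z.
  H_1: rank ker ∂_1 − rank ∂_2 = (8 − 5) − 2 = 1, and the invariant factors of ∂_2 are all 1, so H_1 ≅ Z.
  H_2: rank ker ∂_2 − rank ∂_3 = (2 − 2) − 0 = 0, and there is no ∂_3, so H_2 ≅ 0.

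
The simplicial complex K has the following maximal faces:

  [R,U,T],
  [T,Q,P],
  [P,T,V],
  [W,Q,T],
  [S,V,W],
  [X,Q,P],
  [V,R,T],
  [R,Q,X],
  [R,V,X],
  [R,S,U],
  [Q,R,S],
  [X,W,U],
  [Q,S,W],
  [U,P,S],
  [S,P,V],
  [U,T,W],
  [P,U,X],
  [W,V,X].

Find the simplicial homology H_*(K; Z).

H_0 = Z,  H_1 = Z^2,  H_2 = Z.

Fix the vertex order P < Q < R < S < T < U < V < W < X and write every simplex with vertices in increasing order. Then dim K = 2 and the simplices of K are:

  0-simplices (9): P, Q, R, S, T, U, V, W, X
  1-simplices (27): PQ, PS, PT, PU, PV, PX, QR, QS, QT, QW, QX, RS, RT, RU, RV, RX, SU, SV, SW, TU, TV, TW, UW, UX, VW, VX, WX
  2-simplices (18): PQT, PQX, PSU, PSV, PTV, PUX, QRS, QRX, QSW, QTW, RSU, RTU, RTV, RVX, SVW, TUW, UWX, VWX

Hence C_0 ≅ Z^9, C_1 ≅ Z^27, C_2 ≅ Z^18.

Boundary ∂_1: C_1 → C_0 sends each edge [p,q] (with p < q) to q − p.
The resulting 9×27 matrix has rank 8, and its Smith normal form has invariant factors (1,1,1,1,1,1,1,1).

∂_2: C_2 → C_1 maps a triangle to the signed sum of its edges. For instance
  ∂QRS = RS − QS + QR,
  ∂QRX = RX − QX + QR.
The resulting 27×18 matrix has rank 17, and its Smith normal form has invariant factors (1,1,1,1,1,1,1,1,1,1,1,1,1,1,1,1,1).

Now H_k = ker ∂_k / im ∂_{k+1}, so:

  H_0: rank C_0 − rank ∂_1 = 9 − 8 = 1, and the invariant factors of ∂_1 are all 1, so H_0 = Z.
  H_1: rank ker ∂_1 − rank ∂_2 = (27 − 8) − 17 = 2, and the invariant factors of ∂_2 are all 1, so H_1 = Z^2.
  H_2: rank ker ∂_2 − rank ∂_3 = (18 − 17) − 0 = 1, and there is no ∂_3, so H_2 = Z.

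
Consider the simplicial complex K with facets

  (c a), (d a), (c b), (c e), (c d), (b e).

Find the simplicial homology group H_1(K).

Fix the vertex order a < b < c < d < e and write every simplex with vertices in increasing order. Then dim K = 1 and the simplices of K are:

  0-simplices (5): a, b, c, d, e
  1-simplices (6): ac, ad, bc, be, cd, ce

Hence C_0 ≅ Z^5, C_1 ≅ Z^6.

∂_1: C_1 → C_0 maps an edge to its endpoints' difference, ∂[p,q] = q − p. For instance
  ∂ac = c − a.
The 5×6 boundary matrix has rank 4 and Smith normal form diag(1,1,1,1).

Now H_k = ker ∂_k / im ∂_{k+1}, so:

  H_1: rank ker ∂_1 − rank ∂_2 = (6 − 4) − 0 = 2, and there is no ∂_2, so H_1 ≅ Z^2.

H_1 = Z^2.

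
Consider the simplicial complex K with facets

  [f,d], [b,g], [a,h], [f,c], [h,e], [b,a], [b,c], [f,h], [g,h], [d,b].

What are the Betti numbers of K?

b_0 = 1, b_1 = 3.

Order the vertices as a < b < c < d < e < f < g < h. Listing each simplex with vertices in this order, K has dimension 1 with simplices:

  0-simplices (8): a, b, c, d, e, f, g, h
  1-simplices (10): ab, ah, bc, bd, bg, cf, df, eh, fh, gh

so the chain groups are C_0 ≅ Z^8, C_1 ≅ Z^10.

∂_1: C_1 → C_0 maps an edge to its endpoints' difference, ∂[p,q] = q − p. For instance
  ∂cf = f − c.
As a 8×10 matrix over Z this has rank 7, with invariant factors (1,1,1,1,1,1,1).

Reading off H_k = ker ∂_k / im ∂_{k+1}:

  H_0: rank C_0 − rank ∂_1 = 8 − 7 = 1, and the invariant factors of ∂_1 are all 1, so H_0 ≅ Z.
  H_1: rank ker ∂_1 − rank ∂_2 = (10 − 7) − 0 = 3, and there is no ∂_2, so H_1 ≅ Z^3.

Hence the Betti numbers are b_0 = 1, b_1 = 3.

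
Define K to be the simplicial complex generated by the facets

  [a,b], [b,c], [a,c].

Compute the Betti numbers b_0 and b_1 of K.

We work with the vertex ordering a < b < c. The simplices of K, each written with vertices in increasing order, are:

  0-simplices (3): a, b, c
  1-simplices (3): ab, ac, bc

so the chain groups are C_0 ≅ Z^3, C_1 ≅ Z^3.

Boundary ∂_1: C_1 → C_0 is given by ∂[p,q] = [q] − [p]. For instance
  ∂ab = b − a.
As a 3×3 matrix over Z this has rank 2, with invariant factors (1,1).

Computing H_k = (kernel of ∂_k) / (image of ∂_{k+1}):

  H_0: rank C_0 − rank ∂_1 = 3 − 2 = 1, and the invariant factors of ∂_1 are all 1, so H_0 = Z.
  H_1: rank ker ∂_1 − rank ∂_2 = (3 − 2) − 0 = 1, and there is no ∂_2, so H_1 = Z.

As a check, the Euler characteristic is 3 − 3 = 0, which agrees with 1 − 1 = 0.

Hence the Betti numbers are b_0 = 1, b_1 = 1.

b_0 = 1, b_1 = 1.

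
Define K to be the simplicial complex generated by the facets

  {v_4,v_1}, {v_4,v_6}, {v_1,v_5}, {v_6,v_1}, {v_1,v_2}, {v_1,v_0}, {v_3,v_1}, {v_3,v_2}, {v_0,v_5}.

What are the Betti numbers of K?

Take the total order v_0 < v_1 < v_2 < v_3 < v_4 < v_5 < v_6 on the vertex set. Then K (dimension 1) consists of the simplices:

  0-simplices (7): [v_0], [v_1], [v_2], [v_3], [v_4], [v_5], [v_6]
  1-simplices (9): [v_0,v_1], [v_0,v_5], [v_1,v_2], [v_1,v_3], [v_1,v_4], [v_1,v_5], [v_1,v_6], [v_2,v_3], [v_4,v_6]

so the chain groups are C_0 ≅ Z^7, C_1 ≅ Z^9.

The boundary map ∂_1: C_1 → C_0 sends each edge [p,q] (with p < q) to q − p.
The 7×9 boundary matrix has rank 6 and Smith normal form diag(1,1,1,1,1,1).

Reading off H_k = ker ∂_k / im ∂_{k+1}:

  H_0: rank C_0 − rank ∂_1 = 7 − 6 = 1, and the invariant factors of ∂_1 are all 1, so H_0 ≅ Z.
  H_1: rank ker ∂_1 − rank ∂_2 = (9 − 6) − 0 = 3, and there is no ∂_2, so H_1 ≅ Z^3.

As a check, the Euler characteristic is 7 − 9 = -2, which agrees with 1 − 3 = -2.

Hence the Betti numbers are b_0 = 1, b_1 = 3.

b_0 = 1, b_1 = 3.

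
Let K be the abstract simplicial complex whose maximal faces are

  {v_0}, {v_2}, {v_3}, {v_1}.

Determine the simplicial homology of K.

H_0 = Z^4.

Take the total order v_0 < v_1 < v_2 < v_3 on the vertex set. Then K (dimension 0) consists of the simplices:

  0-simplices (4): [v_0], [v_1], [v_2], [v_3]

Hence C_0 ≅ Z^4.

Reading off H_k = ker ∂_k / im ∂_{k+1}:

  H_0: rank C_0 − rank ∂_1 = 4 − 0 = 4, and there is no ∂_1, so H_0 = Z^4.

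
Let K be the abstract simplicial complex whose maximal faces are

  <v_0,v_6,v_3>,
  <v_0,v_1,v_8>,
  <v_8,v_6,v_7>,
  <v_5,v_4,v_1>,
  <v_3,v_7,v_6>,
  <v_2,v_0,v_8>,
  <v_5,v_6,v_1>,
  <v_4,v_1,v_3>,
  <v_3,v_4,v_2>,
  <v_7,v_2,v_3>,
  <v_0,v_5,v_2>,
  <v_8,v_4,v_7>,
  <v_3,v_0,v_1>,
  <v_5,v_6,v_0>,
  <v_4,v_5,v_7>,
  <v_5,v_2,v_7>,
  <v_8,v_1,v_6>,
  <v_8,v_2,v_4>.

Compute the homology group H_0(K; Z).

H_0 ≅ Z.

Take the total order v_0 < v_1 < v_2 < v_3 < v_4 < v_5 < v_6 < v_7 < v_8 on the vertex set. Then K (dimension 2) consists of the simplices:

  0-simplices (9): [v_0], [v_1], [v_2], [v_3], [v_4], [v_5], [v_6], [v_7], [v_8]
  1-simplices (27): (27 of them)
  2-simplices (18): (18 of them)

so the chain groups are C_0 ≅ Z^9, C_1 ≅ Z^27, C_2 ≅ Z^18.

∂_1: C_1 → C_0 is given by ∂[p,q] = [q] − [p].
The 9×27 boundary matrix has rank 8 and Smith normal form diag(1,1,1,1,1,1,1,1).

Boundary ∂_2: C_2 → C_1 maps a triangle to the signed sum of its edges. For instance
  ∂[v_4,v_7,v_8] = [v_7,v_8] − [v_4,v_8] + [v_4,v_7],
  ∂[v_1,v_6,v_8] = [v_6,v_8] − [v_1,v_8] + [v_1,v_6].
The resulting 27×18 matrix has rank 18, and its Smith normal form has invariant factors (1,1,1,1,1,1,1,1,1,1,1,1,1,1,1,1,1,2).

Computing H_k = (kernel of ∂_k) / (image of ∂_{k+1}):

  H_0: rank C_0 − rank ∂_1 = 9 − 8 = 1, and the invariant factors of ∂_1 are all 1, so H_0 = Z.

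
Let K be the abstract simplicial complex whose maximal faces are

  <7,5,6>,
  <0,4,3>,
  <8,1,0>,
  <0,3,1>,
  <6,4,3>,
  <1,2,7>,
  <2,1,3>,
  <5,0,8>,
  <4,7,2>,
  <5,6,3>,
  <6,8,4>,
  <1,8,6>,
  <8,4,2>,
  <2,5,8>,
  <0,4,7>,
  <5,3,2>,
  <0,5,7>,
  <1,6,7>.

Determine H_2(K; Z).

H_2 ≅ Z.

Order the vertices as 0 < 1 < 2 < 3 < 4 < 5 < 6 < 7 < 8. Listing each simplex with vertices in this order, K has dimension 2 with simplices:

  0-simplices (9): [0], [1], [2], [3], [4], [5], [6], [7], [8]
  1-simplices (27): (27 of them)
  2-simplices (18): [0,1,3], [0,1,8], [0,3,4], [0,4,7], [0,5,7], [0,5,8], [1,2,3], [1,2,7], [1,6,7], [1,6,8], [2,3,5], [2,4,7], [2,4,8], [2,5,8], [3,4,6], [3,5,6], [4,6,8], [5,6,7]

Hence C_0 ≅ Z^9, C_1 ≅ Z^27, C_2 ≅ Z^18.

∂_1: C_1 → C_0 maps an edge to its endpoints' difference, ∂[p,q] = q − p. For instance
  ∂[4,6] = [6] − [4].
As a 9×27 matrix over Z this has rank 8, with invariant factors (1,1,1,1,1,1,1,1).

The boundary map ∂_2: C_2 → C_1 acts by ∂[p,q,r] = [q,r] − [p,r] + [p,q]. For instance
  ∂[1,2,7] = [2,7] − [1,7] + [1,2],
  ∂[1,2,3] = [2,3] − [1,3] + [1,2].
The 27×18 boundary matrix has rank 17 and Smith normal form diag(1,1,1,1,1,1,1,1,1,1,1,1,1,1,1,1,1).

Computing H_k = (kernel of ∂_k) / (image of ∂_{k+1}):

  H_2: rank ker ∂_2 − rank ∂_3 = (18 − 17) − 0 = 1, and there is no ∂_3, so H_2 ≅ Z.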